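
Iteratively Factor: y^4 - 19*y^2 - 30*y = (y - 5)*(y^3 + 5*y^2 + 6*y) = (y - 5)*(y + 2)*(y^2 + 3*y) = (y - 5)*(y + 2)*(y + 3)*(y)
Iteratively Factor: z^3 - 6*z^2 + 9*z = (z - 3)*(z^2 - 3*z) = (z - 3)^2*(z)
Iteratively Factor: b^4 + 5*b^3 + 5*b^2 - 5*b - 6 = (b + 2)*(b^3 + 3*b^2 - b - 3) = (b - 1)*(b + 2)*(b^2 + 4*b + 3) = (b - 1)*(b + 1)*(b + 2)*(b + 3)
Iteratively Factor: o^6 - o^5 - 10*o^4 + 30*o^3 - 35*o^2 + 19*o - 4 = (o - 1)*(o^5 - 10*o^3 + 20*o^2 - 15*o + 4) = (o - 1)*(o + 4)*(o^4 - 4*o^3 + 6*o^2 - 4*o + 1) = (o - 1)^2*(o + 4)*(o^3 - 3*o^2 + 3*o - 1) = (o - 1)^3*(o + 4)*(o^2 - 2*o + 1) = (o - 1)^4*(o + 4)*(o - 1)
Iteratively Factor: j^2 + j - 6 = (j - 2)*(j + 3)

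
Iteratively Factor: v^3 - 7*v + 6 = (v - 1)*(v^2 + v - 6) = (v - 2)*(v - 1)*(v + 3)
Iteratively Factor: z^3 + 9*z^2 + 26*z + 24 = (z + 2)*(z^2 + 7*z + 12) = (z + 2)*(z + 3)*(z + 4)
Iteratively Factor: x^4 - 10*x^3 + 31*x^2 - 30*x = (x - 2)*(x^3 - 8*x^2 + 15*x) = x*(x - 2)*(x^2 - 8*x + 15) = x*(x - 3)*(x - 2)*(x - 5)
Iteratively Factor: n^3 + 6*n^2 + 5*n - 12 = (n + 3)*(n^2 + 3*n - 4) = (n + 3)*(n + 4)*(n - 1)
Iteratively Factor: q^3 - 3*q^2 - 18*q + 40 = (q - 5)*(q^2 + 2*q - 8) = (q - 5)*(q - 2)*(q + 4)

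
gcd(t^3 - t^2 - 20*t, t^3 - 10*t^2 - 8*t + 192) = t + 4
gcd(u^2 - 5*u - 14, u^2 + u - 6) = 1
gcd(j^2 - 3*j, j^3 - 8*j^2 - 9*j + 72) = j - 3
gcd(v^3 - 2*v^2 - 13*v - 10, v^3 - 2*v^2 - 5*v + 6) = v + 2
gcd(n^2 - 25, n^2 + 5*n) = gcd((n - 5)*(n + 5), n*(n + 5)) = n + 5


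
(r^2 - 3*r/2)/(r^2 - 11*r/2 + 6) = r/(r - 4)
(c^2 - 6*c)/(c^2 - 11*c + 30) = c/(c - 5)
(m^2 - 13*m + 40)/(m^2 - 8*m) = (m - 5)/m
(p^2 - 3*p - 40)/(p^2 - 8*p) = (p + 5)/p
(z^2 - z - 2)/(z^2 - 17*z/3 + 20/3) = 3*(z^2 - z - 2)/(3*z^2 - 17*z + 20)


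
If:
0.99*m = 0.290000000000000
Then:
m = 0.29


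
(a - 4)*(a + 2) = a^2 - 2*a - 8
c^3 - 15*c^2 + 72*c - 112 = (c - 7)*(c - 4)^2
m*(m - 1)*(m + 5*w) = m^3 + 5*m^2*w - m^2 - 5*m*w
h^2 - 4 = (h - 2)*(h + 2)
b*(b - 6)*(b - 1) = b^3 - 7*b^2 + 6*b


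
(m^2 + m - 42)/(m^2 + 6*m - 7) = (m - 6)/(m - 1)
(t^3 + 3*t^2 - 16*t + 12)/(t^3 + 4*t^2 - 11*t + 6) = (t - 2)/(t - 1)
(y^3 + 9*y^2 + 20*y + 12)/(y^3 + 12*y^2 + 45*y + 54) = (y^2 + 3*y + 2)/(y^2 + 6*y + 9)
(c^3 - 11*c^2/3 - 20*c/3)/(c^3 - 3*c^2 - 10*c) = (c + 4/3)/(c + 2)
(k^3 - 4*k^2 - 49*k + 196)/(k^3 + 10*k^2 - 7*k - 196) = (k - 7)/(k + 7)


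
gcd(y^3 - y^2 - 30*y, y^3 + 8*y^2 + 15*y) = y^2 + 5*y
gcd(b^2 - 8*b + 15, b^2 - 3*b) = b - 3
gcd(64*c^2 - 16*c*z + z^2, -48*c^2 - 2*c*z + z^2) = -8*c + z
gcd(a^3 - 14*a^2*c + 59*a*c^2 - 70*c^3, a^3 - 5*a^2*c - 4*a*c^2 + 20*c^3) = a^2 - 7*a*c + 10*c^2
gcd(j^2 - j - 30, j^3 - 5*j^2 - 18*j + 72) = j - 6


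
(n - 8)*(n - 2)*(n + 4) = n^3 - 6*n^2 - 24*n + 64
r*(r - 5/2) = r^2 - 5*r/2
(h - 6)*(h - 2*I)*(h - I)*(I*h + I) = I*h^4 + 3*h^3 - 5*I*h^3 - 15*h^2 - 8*I*h^2 - 18*h + 10*I*h + 12*I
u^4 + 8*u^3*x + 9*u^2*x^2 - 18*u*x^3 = u*(u - x)*(u + 3*x)*(u + 6*x)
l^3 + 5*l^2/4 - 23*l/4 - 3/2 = (l - 2)*(l + 1/4)*(l + 3)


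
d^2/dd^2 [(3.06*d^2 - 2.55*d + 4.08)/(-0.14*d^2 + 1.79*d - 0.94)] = (5.55111512312578e-17*d^4 - 1.433712*d^3 + 1.93636800000001*d^2 + 4.121208*d - 21.897972)/(0.002744*d^6 - 0.105252*d^5 + 1.400994*d^4 - 7.148723*d^3 + 9.406674*d^2 - 4.744932*d + 0.830584)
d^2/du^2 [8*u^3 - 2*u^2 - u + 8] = 48*u - 4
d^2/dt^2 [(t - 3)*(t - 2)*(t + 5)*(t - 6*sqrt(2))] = 12*t^2 - 36*sqrt(2)*t - 38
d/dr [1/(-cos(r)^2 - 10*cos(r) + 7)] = -2*(cos(r) + 5)*sin(r)/(cos(r)^2 + 10*cos(r) - 7)^2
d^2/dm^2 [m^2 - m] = 2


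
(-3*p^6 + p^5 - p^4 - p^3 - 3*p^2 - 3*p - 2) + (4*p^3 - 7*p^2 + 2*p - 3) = -3*p^6 + p^5 - p^4 + 3*p^3 - 10*p^2 - p - 5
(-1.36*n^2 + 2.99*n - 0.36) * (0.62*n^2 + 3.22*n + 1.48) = -0.8432*n^4 - 2.5254*n^3 + 7.3918*n^2 + 3.266*n - 0.5328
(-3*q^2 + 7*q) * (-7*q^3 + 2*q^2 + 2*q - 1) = 21*q^5 - 55*q^4 + 8*q^3 + 17*q^2 - 7*q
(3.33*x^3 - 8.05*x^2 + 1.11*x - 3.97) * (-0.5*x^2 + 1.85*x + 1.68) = -1.665*x^5 + 10.1855*x^4 - 9.8531*x^3 - 9.4855*x^2 - 5.4797*x - 6.6696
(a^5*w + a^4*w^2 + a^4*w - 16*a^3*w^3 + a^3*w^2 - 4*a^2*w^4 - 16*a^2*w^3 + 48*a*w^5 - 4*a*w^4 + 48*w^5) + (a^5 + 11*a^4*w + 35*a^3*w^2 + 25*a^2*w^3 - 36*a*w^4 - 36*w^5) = a^5*w + a^5 + a^4*w^2 + 12*a^4*w - 16*a^3*w^3 + 36*a^3*w^2 - 4*a^2*w^4 + 9*a^2*w^3 + 48*a*w^5 - 40*a*w^4 + 12*w^5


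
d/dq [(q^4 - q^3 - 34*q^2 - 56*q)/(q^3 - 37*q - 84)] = (q^2 + 6*q + 6)/(q^2 + 6*q + 9)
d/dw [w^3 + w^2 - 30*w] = 3*w^2 + 2*w - 30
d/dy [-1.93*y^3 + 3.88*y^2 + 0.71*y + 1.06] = -5.79*y^2 + 7.76*y + 0.71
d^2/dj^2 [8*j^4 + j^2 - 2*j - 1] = 96*j^2 + 2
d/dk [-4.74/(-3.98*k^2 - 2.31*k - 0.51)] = (-37.7304*k - 10.9494)/(3.98*k^2 + 2.31*k + 0.51)^2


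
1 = 1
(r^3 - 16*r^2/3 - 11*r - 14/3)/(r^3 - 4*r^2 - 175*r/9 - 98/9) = 3*(r + 1)/(3*r + 7)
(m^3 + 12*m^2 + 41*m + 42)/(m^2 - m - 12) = (m^2 + 9*m + 14)/(m - 4)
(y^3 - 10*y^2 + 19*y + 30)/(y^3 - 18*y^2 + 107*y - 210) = (y + 1)/(y - 7)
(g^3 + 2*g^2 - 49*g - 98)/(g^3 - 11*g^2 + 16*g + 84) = (g + 7)/(g - 6)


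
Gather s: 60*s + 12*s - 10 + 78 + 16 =72*s + 84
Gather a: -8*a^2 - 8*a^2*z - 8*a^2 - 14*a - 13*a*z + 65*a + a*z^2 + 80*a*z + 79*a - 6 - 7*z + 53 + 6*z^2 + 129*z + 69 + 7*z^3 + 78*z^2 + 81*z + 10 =a^2*(-8*z - 16) + a*(z^2 + 67*z + 130) + 7*z^3 + 84*z^2 + 203*z + 126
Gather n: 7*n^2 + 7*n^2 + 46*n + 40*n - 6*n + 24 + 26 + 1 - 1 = 14*n^2 + 80*n + 50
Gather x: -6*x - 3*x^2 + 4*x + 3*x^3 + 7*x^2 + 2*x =3*x^3 + 4*x^2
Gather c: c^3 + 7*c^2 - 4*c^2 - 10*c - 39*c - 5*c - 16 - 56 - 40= c^3 + 3*c^2 - 54*c - 112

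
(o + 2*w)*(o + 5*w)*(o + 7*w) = o^3 + 14*o^2*w + 59*o*w^2 + 70*w^3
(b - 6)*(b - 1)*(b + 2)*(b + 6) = b^4 + b^3 - 38*b^2 - 36*b + 72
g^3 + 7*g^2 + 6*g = g*(g + 1)*(g + 6)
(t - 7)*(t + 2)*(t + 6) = t^3 + t^2 - 44*t - 84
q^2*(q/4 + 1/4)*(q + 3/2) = q^4/4 + 5*q^3/8 + 3*q^2/8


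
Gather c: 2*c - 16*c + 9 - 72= -14*c - 63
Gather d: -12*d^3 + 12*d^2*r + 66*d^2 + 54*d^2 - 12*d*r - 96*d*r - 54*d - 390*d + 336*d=-12*d^3 + d^2*(12*r + 120) + d*(-108*r - 108)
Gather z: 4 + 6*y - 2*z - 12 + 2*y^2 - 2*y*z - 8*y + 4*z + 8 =2*y^2 - 2*y + z*(2 - 2*y)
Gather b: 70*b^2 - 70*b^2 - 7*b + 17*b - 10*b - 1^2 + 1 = 0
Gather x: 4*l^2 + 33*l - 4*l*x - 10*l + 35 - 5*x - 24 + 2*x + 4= 4*l^2 + 23*l + x*(-4*l - 3) + 15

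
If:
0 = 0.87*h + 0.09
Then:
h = -0.10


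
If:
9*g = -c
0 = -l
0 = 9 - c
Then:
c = 9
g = -1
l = 0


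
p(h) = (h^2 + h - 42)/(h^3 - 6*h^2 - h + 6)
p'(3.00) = -0.81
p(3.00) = 1.25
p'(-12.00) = 0.00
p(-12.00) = -0.03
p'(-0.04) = -0.44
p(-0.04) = -6.97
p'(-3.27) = 0.36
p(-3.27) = 0.38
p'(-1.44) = 14.82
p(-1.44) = 5.18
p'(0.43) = -10.84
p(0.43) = -9.12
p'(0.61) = -25.14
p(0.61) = -12.12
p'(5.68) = -0.12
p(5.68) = 0.41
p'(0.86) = -203.21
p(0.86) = -30.18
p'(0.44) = -11.31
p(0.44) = -9.23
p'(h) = (2*h + 1)/(h^3 - 6*h^2 - h + 6) + (-3*h^2 + 12*h + 1)*(h^2 + h - 42)/(h^3 - 6*h^2 - h + 6)^2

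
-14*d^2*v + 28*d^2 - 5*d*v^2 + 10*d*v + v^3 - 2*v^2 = (-7*d + v)*(2*d + v)*(v - 2)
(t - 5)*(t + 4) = t^2 - t - 20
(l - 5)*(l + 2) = l^2 - 3*l - 10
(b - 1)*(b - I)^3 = b^4 - b^3 - 3*I*b^3 - 3*b^2 + 3*I*b^2 + 3*b + I*b - I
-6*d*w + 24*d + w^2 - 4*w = (-6*d + w)*(w - 4)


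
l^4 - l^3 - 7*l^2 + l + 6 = (l - 3)*(l - 1)*(l + 1)*(l + 2)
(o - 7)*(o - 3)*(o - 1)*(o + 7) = o^4 - 4*o^3 - 46*o^2 + 196*o - 147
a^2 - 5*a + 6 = (a - 3)*(a - 2)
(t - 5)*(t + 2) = t^2 - 3*t - 10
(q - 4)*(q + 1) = q^2 - 3*q - 4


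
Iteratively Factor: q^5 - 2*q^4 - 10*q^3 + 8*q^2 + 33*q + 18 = (q + 2)*(q^4 - 4*q^3 - 2*q^2 + 12*q + 9) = (q - 3)*(q + 2)*(q^3 - q^2 - 5*q - 3) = (q - 3)*(q + 1)*(q + 2)*(q^2 - 2*q - 3) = (q - 3)^2*(q + 1)*(q + 2)*(q + 1)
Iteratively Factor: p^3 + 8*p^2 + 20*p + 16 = (p + 2)*(p^2 + 6*p + 8) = (p + 2)^2*(p + 4)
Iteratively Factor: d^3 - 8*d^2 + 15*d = (d)*(d^2 - 8*d + 15) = d*(d - 3)*(d - 5)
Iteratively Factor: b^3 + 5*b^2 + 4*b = (b + 1)*(b^2 + 4*b) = b*(b + 1)*(b + 4)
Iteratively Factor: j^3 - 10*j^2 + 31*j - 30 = (j - 5)*(j^2 - 5*j + 6) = (j - 5)*(j - 3)*(j - 2)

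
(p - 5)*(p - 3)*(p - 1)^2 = p^4 - 10*p^3 + 32*p^2 - 38*p + 15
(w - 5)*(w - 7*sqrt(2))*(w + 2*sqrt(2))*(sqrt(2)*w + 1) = sqrt(2)*w^4 - 9*w^3 - 5*sqrt(2)*w^3 - 33*sqrt(2)*w^2 + 45*w^2 - 28*w + 165*sqrt(2)*w + 140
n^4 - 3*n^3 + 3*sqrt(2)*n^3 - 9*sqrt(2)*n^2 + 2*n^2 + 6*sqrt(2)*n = n*(n - 2)*(n - 1)*(n + 3*sqrt(2))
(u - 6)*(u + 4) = u^2 - 2*u - 24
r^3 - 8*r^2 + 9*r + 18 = (r - 6)*(r - 3)*(r + 1)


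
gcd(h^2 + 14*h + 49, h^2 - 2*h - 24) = 1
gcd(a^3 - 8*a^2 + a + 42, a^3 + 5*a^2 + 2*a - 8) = a + 2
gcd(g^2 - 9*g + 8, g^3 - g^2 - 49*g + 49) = g - 1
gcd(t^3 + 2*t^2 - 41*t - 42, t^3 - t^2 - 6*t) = 1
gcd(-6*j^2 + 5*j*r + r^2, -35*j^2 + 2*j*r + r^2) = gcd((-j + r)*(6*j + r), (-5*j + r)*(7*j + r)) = 1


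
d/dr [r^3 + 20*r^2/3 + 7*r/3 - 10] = 3*r^2 + 40*r/3 + 7/3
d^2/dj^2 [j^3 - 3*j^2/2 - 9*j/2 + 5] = 6*j - 3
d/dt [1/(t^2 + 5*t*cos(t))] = (5*t*sin(t) - 2*t - 5*cos(t))/(t^2*(t + 5*cos(t))^2)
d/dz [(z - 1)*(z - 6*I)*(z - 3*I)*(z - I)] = 4*z^3 + z^2*(-3 - 30*I) + z*(-54 + 20*I) + 27 + 18*I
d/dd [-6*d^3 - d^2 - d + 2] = -18*d^2 - 2*d - 1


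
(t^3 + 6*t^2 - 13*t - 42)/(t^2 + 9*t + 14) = t - 3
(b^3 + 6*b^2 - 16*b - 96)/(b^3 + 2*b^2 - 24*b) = (b + 4)/b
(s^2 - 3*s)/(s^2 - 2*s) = (s - 3)/(s - 2)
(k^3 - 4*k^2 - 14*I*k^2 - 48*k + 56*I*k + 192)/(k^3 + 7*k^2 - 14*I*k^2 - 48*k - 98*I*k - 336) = (k - 4)/(k + 7)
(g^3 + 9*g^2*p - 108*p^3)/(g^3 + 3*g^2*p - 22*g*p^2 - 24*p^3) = (-g^2 - 3*g*p + 18*p^2)/(-g^2 + 3*g*p + 4*p^2)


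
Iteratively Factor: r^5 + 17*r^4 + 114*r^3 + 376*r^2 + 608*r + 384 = (r + 2)*(r^4 + 15*r^3 + 84*r^2 + 208*r + 192) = (r + 2)*(r + 3)*(r^3 + 12*r^2 + 48*r + 64) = (r + 2)*(r + 3)*(r + 4)*(r^2 + 8*r + 16) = (r + 2)*(r + 3)*(r + 4)^2*(r + 4)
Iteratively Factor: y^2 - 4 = (y - 2)*(y + 2)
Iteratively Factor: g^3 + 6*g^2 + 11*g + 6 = (g + 3)*(g^2 + 3*g + 2) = (g + 1)*(g + 3)*(g + 2)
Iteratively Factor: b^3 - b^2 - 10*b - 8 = (b + 2)*(b^2 - 3*b - 4) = (b + 1)*(b + 2)*(b - 4)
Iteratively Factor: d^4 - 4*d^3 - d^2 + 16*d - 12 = (d - 1)*(d^3 - 3*d^2 - 4*d + 12) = (d - 1)*(d + 2)*(d^2 - 5*d + 6) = (d - 2)*(d - 1)*(d + 2)*(d - 3)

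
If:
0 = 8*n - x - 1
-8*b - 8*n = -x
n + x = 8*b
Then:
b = -1/8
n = 0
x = -1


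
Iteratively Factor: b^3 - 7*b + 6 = (b - 1)*(b^2 + b - 6) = (b - 2)*(b - 1)*(b + 3)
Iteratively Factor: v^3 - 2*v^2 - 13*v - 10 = (v + 2)*(v^2 - 4*v - 5) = (v + 1)*(v + 2)*(v - 5)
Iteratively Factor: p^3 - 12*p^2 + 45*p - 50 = (p - 2)*(p^2 - 10*p + 25) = (p - 5)*(p - 2)*(p - 5)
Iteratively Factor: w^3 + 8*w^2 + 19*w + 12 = (w + 1)*(w^2 + 7*w + 12) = (w + 1)*(w + 4)*(w + 3)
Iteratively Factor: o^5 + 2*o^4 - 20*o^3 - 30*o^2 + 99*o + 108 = (o - 3)*(o^4 + 5*o^3 - 5*o^2 - 45*o - 36) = (o - 3)^2*(o^3 + 8*o^2 + 19*o + 12) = (o - 3)^2*(o + 4)*(o^2 + 4*o + 3) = (o - 3)^2*(o + 1)*(o + 4)*(o + 3)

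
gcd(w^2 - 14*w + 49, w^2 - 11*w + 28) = w - 7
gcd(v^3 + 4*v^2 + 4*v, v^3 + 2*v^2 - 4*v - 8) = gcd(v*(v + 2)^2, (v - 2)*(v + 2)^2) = v^2 + 4*v + 4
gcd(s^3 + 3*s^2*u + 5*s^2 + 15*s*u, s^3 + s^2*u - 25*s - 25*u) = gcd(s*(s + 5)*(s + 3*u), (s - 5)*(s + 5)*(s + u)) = s + 5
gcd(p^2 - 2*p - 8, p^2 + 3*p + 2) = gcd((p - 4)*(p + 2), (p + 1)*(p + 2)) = p + 2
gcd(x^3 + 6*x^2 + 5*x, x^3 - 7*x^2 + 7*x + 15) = x + 1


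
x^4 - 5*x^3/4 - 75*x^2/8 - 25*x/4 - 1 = (x - 4)*(x + 1/4)*(x + 1/2)*(x + 2)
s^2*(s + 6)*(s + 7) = s^4 + 13*s^3 + 42*s^2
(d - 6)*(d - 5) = d^2 - 11*d + 30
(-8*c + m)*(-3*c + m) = 24*c^2 - 11*c*m + m^2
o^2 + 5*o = o*(o + 5)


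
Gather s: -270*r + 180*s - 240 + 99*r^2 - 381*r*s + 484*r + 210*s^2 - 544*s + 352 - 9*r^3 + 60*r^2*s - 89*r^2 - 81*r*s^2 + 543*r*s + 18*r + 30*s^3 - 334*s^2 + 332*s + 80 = -9*r^3 + 10*r^2 + 232*r + 30*s^3 + s^2*(-81*r - 124) + s*(60*r^2 + 162*r - 32) + 192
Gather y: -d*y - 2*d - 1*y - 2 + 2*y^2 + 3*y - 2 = -2*d + 2*y^2 + y*(2 - d) - 4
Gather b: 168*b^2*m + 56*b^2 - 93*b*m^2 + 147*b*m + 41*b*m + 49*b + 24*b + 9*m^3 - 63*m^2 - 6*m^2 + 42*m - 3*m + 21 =b^2*(168*m + 56) + b*(-93*m^2 + 188*m + 73) + 9*m^3 - 69*m^2 + 39*m + 21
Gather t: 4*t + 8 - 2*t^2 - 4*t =8 - 2*t^2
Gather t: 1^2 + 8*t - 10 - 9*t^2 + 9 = -9*t^2 + 8*t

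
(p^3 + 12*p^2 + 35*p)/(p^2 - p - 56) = p*(p + 5)/(p - 8)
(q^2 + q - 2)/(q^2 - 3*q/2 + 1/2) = 2*(q + 2)/(2*q - 1)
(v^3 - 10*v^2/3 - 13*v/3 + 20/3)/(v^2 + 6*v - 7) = (3*v^2 - 7*v - 20)/(3*(v + 7))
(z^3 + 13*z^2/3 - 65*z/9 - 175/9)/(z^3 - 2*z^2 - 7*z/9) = (3*z^2 + 20*z + 25)/(z*(3*z + 1))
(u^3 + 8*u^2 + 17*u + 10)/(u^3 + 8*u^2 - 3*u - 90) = (u^2 + 3*u + 2)/(u^2 + 3*u - 18)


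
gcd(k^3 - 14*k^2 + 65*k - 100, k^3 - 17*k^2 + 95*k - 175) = k^2 - 10*k + 25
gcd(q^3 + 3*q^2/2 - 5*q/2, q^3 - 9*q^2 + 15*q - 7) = q - 1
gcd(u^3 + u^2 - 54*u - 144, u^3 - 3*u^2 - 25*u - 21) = u + 3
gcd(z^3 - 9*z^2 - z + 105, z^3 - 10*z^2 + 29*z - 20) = z - 5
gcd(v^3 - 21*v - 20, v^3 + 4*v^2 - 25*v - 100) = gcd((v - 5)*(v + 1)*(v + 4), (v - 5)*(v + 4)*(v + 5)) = v^2 - v - 20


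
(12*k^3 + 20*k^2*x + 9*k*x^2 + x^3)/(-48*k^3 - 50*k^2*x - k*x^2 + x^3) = (2*k + x)/(-8*k + x)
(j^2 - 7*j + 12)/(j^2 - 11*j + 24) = (j - 4)/(j - 8)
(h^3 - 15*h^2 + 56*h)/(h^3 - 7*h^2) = (h - 8)/h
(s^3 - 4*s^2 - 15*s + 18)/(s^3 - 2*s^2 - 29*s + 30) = (s + 3)/(s + 5)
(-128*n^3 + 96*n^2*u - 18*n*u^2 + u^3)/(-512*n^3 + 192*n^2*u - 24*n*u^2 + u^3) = (-2*n + u)/(-8*n + u)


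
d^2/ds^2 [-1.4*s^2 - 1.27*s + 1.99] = -2.80000000000000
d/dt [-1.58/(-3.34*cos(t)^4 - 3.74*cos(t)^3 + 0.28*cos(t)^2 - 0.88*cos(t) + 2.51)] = (21.1088*cos(t)^3 + 17.7276*cos(t)^2 - 0.8848*cos(t) + 1.3904)*sin(t)/(3.34*cos(t)^4 + 3.74*cos(t)^3 - 0.28*cos(t)^2 + 0.88*cos(t) - 2.51)^2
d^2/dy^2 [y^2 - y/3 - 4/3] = 2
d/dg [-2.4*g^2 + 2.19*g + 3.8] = 2.19 - 4.8*g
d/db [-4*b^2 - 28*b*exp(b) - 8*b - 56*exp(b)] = -28*b*exp(b) - 8*b - 84*exp(b) - 8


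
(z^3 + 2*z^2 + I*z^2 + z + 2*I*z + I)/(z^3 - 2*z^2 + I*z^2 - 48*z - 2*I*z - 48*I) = (z^2 + 2*z + 1)/(z^2 - 2*z - 48)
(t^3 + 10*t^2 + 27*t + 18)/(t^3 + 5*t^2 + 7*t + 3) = (t + 6)/(t + 1)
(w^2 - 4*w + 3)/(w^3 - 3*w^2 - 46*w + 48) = (w - 3)/(w^2 - 2*w - 48)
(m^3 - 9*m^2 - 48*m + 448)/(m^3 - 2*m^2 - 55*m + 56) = (m - 8)/(m - 1)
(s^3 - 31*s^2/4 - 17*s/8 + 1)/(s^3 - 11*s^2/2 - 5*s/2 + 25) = (8*s^3 - 62*s^2 - 17*s + 8)/(4*(2*s^3 - 11*s^2 - 5*s + 50))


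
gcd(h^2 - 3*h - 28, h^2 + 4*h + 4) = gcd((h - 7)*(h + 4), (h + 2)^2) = 1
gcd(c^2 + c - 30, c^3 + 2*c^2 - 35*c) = c - 5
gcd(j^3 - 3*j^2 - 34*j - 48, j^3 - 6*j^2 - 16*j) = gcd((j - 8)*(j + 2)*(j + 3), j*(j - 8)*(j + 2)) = j^2 - 6*j - 16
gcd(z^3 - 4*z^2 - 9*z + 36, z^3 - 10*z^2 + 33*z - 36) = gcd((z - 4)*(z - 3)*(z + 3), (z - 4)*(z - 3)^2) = z^2 - 7*z + 12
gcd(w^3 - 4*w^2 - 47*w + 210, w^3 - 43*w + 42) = w^2 + w - 42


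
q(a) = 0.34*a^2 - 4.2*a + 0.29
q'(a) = 0.68*a - 4.2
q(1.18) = -4.19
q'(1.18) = -3.40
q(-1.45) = 7.09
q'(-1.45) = -5.19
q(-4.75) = 27.91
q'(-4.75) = -7.43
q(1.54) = -5.37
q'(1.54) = -3.15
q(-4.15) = 23.58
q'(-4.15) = -7.02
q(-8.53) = 60.85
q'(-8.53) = -10.00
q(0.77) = -2.74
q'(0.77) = -3.68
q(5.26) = -12.40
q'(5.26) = -0.62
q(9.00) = -9.97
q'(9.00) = 1.92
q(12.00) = -1.15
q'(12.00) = 3.96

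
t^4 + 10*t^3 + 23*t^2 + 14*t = t*(t + 1)*(t + 2)*(t + 7)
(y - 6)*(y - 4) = y^2 - 10*y + 24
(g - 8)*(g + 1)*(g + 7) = g^3 - 57*g - 56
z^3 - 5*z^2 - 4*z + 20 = (z - 5)*(z - 2)*(z + 2)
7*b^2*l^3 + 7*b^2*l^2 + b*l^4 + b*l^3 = l^2*(7*b + l)*(b*l + b)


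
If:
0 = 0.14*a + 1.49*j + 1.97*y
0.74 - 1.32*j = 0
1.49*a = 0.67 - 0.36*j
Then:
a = 0.31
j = 0.56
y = -0.45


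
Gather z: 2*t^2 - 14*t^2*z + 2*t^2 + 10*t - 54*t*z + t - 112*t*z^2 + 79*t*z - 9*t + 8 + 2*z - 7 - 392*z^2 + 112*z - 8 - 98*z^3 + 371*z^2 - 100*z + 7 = 4*t^2 + 2*t - 98*z^3 + z^2*(-112*t - 21) + z*(-14*t^2 + 25*t + 14)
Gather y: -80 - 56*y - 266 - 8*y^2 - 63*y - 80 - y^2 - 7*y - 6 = -9*y^2 - 126*y - 432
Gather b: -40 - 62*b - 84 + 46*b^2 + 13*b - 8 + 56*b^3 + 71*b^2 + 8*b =56*b^3 + 117*b^2 - 41*b - 132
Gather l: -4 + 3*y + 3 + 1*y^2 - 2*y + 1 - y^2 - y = 0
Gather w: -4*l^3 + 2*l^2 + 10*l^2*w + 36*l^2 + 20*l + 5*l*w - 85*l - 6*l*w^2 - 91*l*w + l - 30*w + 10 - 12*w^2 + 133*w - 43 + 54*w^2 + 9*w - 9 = -4*l^3 + 38*l^2 - 64*l + w^2*(42 - 6*l) + w*(10*l^2 - 86*l + 112) - 42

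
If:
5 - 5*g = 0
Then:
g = 1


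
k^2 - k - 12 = (k - 4)*(k + 3)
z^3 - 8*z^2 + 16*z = z*(z - 4)^2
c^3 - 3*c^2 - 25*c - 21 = (c - 7)*(c + 1)*(c + 3)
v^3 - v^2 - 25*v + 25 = (v - 5)*(v - 1)*(v + 5)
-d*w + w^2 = w*(-d + w)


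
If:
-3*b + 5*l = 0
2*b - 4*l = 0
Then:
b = 0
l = 0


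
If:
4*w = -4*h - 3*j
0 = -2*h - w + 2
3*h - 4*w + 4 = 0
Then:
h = 4/11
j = -24/11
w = 14/11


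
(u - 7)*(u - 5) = u^2 - 12*u + 35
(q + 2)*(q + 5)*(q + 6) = q^3 + 13*q^2 + 52*q + 60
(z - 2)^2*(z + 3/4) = z^3 - 13*z^2/4 + z + 3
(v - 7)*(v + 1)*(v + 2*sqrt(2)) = v^3 - 6*v^2 + 2*sqrt(2)*v^2 - 12*sqrt(2)*v - 7*v - 14*sqrt(2)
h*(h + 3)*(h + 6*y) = h^3 + 6*h^2*y + 3*h^2 + 18*h*y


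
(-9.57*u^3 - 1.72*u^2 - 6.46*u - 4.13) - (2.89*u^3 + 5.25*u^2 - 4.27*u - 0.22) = -12.46*u^3 - 6.97*u^2 - 2.19*u - 3.91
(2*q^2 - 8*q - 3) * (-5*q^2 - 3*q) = -10*q^4 + 34*q^3 + 39*q^2 + 9*q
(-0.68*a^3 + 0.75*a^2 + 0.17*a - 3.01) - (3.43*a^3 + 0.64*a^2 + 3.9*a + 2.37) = -4.11*a^3 + 0.11*a^2 - 3.73*a - 5.38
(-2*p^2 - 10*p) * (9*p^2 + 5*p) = -18*p^4 - 100*p^3 - 50*p^2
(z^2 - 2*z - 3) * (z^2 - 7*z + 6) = z^4 - 9*z^3 + 17*z^2 + 9*z - 18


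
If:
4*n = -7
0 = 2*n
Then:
No Solution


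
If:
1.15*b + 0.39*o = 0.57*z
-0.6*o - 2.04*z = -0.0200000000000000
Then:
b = 1.64869565217391*z - 0.011304347826087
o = 0.0333333333333333 - 3.4*z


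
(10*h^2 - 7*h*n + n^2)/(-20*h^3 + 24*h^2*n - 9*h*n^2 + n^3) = -1/(2*h - n)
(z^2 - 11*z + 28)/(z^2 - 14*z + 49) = (z - 4)/(z - 7)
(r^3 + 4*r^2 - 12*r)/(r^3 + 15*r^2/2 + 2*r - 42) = 2*r/(2*r + 7)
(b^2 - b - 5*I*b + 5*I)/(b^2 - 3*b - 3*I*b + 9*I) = (b^2 - b - 5*I*b + 5*I)/(b^2 - 3*b - 3*I*b + 9*I)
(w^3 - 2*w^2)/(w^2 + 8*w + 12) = w^2*(w - 2)/(w^2 + 8*w + 12)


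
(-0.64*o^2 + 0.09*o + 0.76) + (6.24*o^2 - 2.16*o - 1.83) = 5.6*o^2 - 2.07*o - 1.07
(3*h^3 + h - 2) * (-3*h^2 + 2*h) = -9*h^5 + 6*h^4 - 3*h^3 + 8*h^2 - 4*h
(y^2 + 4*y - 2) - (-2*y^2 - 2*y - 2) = 3*y^2 + 6*y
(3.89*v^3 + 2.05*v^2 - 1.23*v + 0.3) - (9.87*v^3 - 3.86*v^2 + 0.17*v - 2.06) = -5.98*v^3 + 5.91*v^2 - 1.4*v + 2.36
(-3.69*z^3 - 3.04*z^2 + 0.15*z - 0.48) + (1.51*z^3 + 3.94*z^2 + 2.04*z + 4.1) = -2.18*z^3 + 0.9*z^2 + 2.19*z + 3.62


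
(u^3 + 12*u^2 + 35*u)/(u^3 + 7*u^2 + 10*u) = (u + 7)/(u + 2)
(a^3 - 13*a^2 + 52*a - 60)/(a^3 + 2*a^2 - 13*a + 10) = (a^2 - 11*a + 30)/(a^2 + 4*a - 5)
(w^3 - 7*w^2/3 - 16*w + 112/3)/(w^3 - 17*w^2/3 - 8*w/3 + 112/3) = (3*w^2 + 5*w - 28)/(3*w^2 - 5*w - 28)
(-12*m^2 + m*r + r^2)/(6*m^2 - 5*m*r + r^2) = (4*m + r)/(-2*m + r)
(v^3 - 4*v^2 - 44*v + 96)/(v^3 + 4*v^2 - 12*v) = (v - 8)/v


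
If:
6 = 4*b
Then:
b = 3/2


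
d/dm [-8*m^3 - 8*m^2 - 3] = 8*m*(-3*m - 2)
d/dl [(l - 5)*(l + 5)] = 2*l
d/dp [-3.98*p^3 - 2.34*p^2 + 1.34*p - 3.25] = -11.94*p^2 - 4.68*p + 1.34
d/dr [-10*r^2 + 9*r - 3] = 9 - 20*r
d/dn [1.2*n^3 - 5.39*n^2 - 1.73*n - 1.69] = 3.6*n^2 - 10.78*n - 1.73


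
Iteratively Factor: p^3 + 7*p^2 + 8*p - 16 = (p + 4)*(p^2 + 3*p - 4) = (p - 1)*(p + 4)*(p + 4)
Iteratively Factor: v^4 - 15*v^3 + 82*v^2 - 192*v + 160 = (v - 4)*(v^3 - 11*v^2 + 38*v - 40) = (v - 4)*(v - 2)*(v^2 - 9*v + 20) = (v - 5)*(v - 4)*(v - 2)*(v - 4)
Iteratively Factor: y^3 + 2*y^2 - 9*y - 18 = (y + 3)*(y^2 - y - 6) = (y + 2)*(y + 3)*(y - 3)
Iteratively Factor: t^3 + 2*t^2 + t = (t)*(t^2 + 2*t + 1) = t*(t + 1)*(t + 1)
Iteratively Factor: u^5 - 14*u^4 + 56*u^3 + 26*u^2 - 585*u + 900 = (u - 3)*(u^4 - 11*u^3 + 23*u^2 + 95*u - 300) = (u - 5)*(u - 3)*(u^3 - 6*u^2 - 7*u + 60) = (u - 5)*(u - 4)*(u - 3)*(u^2 - 2*u - 15) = (u - 5)^2*(u - 4)*(u - 3)*(u + 3)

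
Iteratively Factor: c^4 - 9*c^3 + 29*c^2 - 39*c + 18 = (c - 3)*(c^3 - 6*c^2 + 11*c - 6) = (c - 3)^2*(c^2 - 3*c + 2) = (c - 3)^2*(c - 2)*(c - 1)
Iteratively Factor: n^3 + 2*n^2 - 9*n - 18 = (n + 3)*(n^2 - n - 6) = (n - 3)*(n + 3)*(n + 2)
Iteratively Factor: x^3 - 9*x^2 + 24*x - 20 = (x - 2)*(x^2 - 7*x + 10) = (x - 2)^2*(x - 5)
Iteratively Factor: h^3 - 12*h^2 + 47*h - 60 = (h - 3)*(h^2 - 9*h + 20) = (h - 4)*(h - 3)*(h - 5)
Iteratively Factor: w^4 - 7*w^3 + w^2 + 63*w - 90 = (w + 3)*(w^3 - 10*w^2 + 31*w - 30) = (w - 5)*(w + 3)*(w^2 - 5*w + 6) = (w - 5)*(w - 2)*(w + 3)*(w - 3)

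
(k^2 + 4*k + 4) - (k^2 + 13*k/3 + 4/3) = 8/3 - k/3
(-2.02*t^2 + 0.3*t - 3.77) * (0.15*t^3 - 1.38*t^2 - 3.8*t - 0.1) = -0.303*t^5 + 2.8326*t^4 + 6.6965*t^3 + 4.2646*t^2 + 14.296*t + 0.377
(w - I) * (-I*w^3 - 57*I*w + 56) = -I*w^4 - w^3 - 57*I*w^2 - w - 56*I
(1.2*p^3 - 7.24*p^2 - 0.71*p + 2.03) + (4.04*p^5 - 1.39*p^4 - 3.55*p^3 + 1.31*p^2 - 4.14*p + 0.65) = 4.04*p^5 - 1.39*p^4 - 2.35*p^3 - 5.93*p^2 - 4.85*p + 2.68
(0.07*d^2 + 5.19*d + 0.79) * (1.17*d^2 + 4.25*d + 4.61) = 0.0819*d^4 + 6.3698*d^3 + 23.3045*d^2 + 27.2834*d + 3.6419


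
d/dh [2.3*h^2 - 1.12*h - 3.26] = 4.6*h - 1.12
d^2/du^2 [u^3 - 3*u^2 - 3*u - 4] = 6*u - 6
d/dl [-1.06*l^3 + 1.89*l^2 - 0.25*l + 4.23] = -3.18*l^2 + 3.78*l - 0.25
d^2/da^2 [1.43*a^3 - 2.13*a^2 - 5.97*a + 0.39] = 8.58*a - 4.26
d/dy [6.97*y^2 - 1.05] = 13.94*y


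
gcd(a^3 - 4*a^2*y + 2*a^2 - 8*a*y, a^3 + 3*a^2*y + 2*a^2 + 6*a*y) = a^2 + 2*a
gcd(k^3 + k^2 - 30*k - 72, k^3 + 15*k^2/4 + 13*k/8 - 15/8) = k + 3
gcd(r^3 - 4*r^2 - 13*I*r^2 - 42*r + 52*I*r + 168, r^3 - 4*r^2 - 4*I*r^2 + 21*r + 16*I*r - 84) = r^2 + r*(-4 - 7*I) + 28*I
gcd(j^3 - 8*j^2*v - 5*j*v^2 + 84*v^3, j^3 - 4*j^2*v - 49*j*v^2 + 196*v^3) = j^2 - 11*j*v + 28*v^2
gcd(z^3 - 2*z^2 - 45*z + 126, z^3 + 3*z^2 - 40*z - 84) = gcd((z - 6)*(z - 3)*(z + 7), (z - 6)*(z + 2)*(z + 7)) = z^2 + z - 42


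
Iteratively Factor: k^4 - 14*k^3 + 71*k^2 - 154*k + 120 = (k - 4)*(k^3 - 10*k^2 + 31*k - 30) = (k - 4)*(k - 2)*(k^2 - 8*k + 15) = (k - 5)*(k - 4)*(k - 2)*(k - 3)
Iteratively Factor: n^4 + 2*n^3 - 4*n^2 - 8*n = (n + 2)*(n^3 - 4*n) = n*(n + 2)*(n^2 - 4) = n*(n + 2)^2*(n - 2)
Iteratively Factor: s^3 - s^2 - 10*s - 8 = (s - 4)*(s^2 + 3*s + 2) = (s - 4)*(s + 1)*(s + 2)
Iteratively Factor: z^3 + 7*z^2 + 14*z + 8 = (z + 4)*(z^2 + 3*z + 2) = (z + 1)*(z + 4)*(z + 2)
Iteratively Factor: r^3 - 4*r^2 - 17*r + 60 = (r + 4)*(r^2 - 8*r + 15) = (r - 3)*(r + 4)*(r - 5)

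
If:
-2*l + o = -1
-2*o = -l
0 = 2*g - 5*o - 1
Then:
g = 4/3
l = 2/3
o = 1/3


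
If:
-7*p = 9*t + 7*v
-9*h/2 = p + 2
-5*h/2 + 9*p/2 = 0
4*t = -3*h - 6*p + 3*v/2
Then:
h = -36/91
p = -20/91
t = 516/1079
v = -2984/7553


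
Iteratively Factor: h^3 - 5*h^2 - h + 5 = (h - 1)*(h^2 - 4*h - 5) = (h - 5)*(h - 1)*(h + 1)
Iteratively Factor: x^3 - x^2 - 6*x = (x + 2)*(x^2 - 3*x) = x*(x + 2)*(x - 3)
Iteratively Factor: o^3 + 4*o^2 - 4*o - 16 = (o + 2)*(o^2 + 2*o - 8) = (o + 2)*(o + 4)*(o - 2)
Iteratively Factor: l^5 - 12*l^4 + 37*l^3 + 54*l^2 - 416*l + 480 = (l - 4)*(l^4 - 8*l^3 + 5*l^2 + 74*l - 120) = (l - 5)*(l - 4)*(l^3 - 3*l^2 - 10*l + 24) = (l - 5)*(l - 4)*(l + 3)*(l^2 - 6*l + 8) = (l - 5)*(l - 4)^2*(l + 3)*(l - 2)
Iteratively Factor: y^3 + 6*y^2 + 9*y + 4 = (y + 1)*(y^2 + 5*y + 4) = (y + 1)*(y + 4)*(y + 1)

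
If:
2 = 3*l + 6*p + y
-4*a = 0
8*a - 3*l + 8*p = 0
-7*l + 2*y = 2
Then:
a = 0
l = 4/35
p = 3/70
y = 7/5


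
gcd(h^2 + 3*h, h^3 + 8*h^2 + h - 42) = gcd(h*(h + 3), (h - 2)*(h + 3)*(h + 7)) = h + 3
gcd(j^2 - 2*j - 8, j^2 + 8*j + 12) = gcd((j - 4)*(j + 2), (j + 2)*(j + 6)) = j + 2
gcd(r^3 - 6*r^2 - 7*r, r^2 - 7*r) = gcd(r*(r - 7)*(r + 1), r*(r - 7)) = r^2 - 7*r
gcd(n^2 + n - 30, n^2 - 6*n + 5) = n - 5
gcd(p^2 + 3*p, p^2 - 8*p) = p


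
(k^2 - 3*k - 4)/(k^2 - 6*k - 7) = (k - 4)/(k - 7)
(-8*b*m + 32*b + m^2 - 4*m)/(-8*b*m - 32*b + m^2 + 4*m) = (m - 4)/(m + 4)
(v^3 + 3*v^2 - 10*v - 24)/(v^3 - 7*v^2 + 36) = (v + 4)/(v - 6)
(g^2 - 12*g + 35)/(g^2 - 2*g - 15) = (g - 7)/(g + 3)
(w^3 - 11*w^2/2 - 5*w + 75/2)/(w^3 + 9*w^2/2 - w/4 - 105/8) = 4*(w^2 - 8*w + 15)/(4*w^2 + 8*w - 21)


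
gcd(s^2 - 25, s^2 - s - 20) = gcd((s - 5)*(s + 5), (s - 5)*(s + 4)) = s - 5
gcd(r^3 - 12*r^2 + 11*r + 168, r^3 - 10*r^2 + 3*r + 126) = r^2 - 4*r - 21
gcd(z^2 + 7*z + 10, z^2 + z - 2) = z + 2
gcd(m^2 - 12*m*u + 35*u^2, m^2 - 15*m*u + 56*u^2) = -m + 7*u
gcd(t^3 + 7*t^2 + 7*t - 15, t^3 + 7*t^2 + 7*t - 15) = t^3 + 7*t^2 + 7*t - 15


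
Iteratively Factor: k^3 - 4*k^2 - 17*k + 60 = (k - 3)*(k^2 - k - 20) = (k - 3)*(k + 4)*(k - 5)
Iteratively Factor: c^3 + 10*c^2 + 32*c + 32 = (c + 4)*(c^2 + 6*c + 8) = (c + 4)^2*(c + 2)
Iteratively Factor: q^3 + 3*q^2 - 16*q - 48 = (q + 4)*(q^2 - q - 12) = (q - 4)*(q + 4)*(q + 3)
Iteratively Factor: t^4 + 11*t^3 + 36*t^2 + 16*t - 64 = (t + 4)*(t^3 + 7*t^2 + 8*t - 16) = (t + 4)^2*(t^2 + 3*t - 4) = (t - 1)*(t + 4)^2*(t + 4)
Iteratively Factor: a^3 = (a)*(a^2) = a^2*(a)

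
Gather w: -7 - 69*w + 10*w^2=10*w^2 - 69*w - 7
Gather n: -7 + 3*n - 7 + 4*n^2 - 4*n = 4*n^2 - n - 14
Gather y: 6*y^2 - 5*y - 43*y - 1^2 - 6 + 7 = 6*y^2 - 48*y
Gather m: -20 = -20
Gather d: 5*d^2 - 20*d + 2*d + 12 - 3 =5*d^2 - 18*d + 9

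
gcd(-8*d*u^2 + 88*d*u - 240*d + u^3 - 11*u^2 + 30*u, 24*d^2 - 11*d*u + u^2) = -8*d + u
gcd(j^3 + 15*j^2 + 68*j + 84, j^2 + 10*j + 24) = j + 6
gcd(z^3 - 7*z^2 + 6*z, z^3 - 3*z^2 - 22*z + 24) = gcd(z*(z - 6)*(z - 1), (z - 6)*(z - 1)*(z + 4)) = z^2 - 7*z + 6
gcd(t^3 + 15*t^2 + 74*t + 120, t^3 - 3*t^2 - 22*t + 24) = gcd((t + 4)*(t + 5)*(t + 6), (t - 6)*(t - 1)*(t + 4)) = t + 4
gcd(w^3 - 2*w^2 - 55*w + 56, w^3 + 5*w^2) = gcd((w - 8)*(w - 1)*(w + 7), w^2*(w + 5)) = 1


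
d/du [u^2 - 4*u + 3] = 2*u - 4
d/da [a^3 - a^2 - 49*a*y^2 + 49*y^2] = 3*a^2 - 2*a - 49*y^2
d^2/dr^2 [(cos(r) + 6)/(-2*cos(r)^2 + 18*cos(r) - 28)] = (9*(1 - cos(2*r))^2*cos(r)/4 + 33*(1 - cos(2*r))^2/4 + 2347*cos(r)/2 + 153*cos(2*r) - 60*cos(3*r) - cos(5*r)/2 - 936)/(2*(cos(r) - 7)^3*(cos(r) - 2)^3)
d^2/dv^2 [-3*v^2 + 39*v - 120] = -6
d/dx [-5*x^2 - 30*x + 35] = -10*x - 30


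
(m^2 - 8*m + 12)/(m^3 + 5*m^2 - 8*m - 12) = (m - 6)/(m^2 + 7*m + 6)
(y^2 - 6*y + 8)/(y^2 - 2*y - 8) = (y - 2)/(y + 2)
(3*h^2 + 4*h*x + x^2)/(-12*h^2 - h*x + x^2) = (h + x)/(-4*h + x)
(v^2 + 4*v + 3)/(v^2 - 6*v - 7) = (v + 3)/(v - 7)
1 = 1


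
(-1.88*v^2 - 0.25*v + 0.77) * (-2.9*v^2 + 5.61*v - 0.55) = 5.452*v^4 - 9.8218*v^3 - 2.6015*v^2 + 4.4572*v - 0.4235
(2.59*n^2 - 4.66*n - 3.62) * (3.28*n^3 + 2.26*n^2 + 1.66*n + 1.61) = 8.4952*n^5 - 9.4314*n^4 - 18.1058*n^3 - 11.7469*n^2 - 13.5118*n - 5.8282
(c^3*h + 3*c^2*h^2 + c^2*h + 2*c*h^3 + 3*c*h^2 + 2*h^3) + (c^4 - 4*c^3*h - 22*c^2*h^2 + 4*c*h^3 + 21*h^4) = c^4 - 3*c^3*h - 19*c^2*h^2 + c^2*h + 6*c*h^3 + 3*c*h^2 + 21*h^4 + 2*h^3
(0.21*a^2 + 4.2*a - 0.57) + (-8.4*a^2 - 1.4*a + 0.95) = -8.19*a^2 + 2.8*a + 0.38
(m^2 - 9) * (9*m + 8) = 9*m^3 + 8*m^2 - 81*m - 72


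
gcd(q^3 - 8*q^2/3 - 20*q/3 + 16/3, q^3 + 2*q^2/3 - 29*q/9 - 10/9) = q + 2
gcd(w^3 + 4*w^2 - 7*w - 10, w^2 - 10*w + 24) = 1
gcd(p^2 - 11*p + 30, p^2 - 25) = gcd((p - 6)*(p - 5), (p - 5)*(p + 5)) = p - 5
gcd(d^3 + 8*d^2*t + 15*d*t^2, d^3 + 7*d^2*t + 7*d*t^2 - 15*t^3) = d^2 + 8*d*t + 15*t^2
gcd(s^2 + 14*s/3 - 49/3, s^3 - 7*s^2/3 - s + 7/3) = s - 7/3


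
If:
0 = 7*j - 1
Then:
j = 1/7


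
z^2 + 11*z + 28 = (z + 4)*(z + 7)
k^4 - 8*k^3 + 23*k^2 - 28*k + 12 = (k - 3)*(k - 2)^2*(k - 1)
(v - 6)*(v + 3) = v^2 - 3*v - 18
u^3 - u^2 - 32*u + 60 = (u - 5)*(u - 2)*(u + 6)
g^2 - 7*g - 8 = (g - 8)*(g + 1)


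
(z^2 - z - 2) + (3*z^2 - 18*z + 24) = 4*z^2 - 19*z + 22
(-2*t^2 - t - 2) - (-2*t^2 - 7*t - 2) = 6*t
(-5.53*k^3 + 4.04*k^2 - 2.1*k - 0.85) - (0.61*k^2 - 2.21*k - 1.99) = -5.53*k^3 + 3.43*k^2 + 0.11*k + 1.14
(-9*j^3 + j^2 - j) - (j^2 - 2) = -9*j^3 - j + 2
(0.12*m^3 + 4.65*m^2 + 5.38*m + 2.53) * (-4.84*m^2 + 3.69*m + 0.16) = -0.5808*m^5 - 22.0632*m^4 - 8.8615*m^3 + 8.351*m^2 + 10.1965*m + 0.4048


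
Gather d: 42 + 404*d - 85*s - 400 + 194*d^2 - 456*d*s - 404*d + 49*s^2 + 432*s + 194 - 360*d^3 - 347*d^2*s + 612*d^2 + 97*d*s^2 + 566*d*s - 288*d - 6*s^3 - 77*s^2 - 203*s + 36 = -360*d^3 + d^2*(806 - 347*s) + d*(97*s^2 + 110*s - 288) - 6*s^3 - 28*s^2 + 144*s - 128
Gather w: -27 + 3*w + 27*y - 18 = 3*w + 27*y - 45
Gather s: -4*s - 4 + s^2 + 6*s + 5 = s^2 + 2*s + 1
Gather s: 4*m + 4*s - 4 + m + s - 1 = 5*m + 5*s - 5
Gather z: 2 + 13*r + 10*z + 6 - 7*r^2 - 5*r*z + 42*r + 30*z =-7*r^2 + 55*r + z*(40 - 5*r) + 8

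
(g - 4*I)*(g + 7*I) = g^2 + 3*I*g + 28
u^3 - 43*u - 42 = (u - 7)*(u + 1)*(u + 6)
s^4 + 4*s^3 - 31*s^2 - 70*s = s*(s - 5)*(s + 2)*(s + 7)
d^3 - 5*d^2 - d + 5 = (d - 5)*(d - 1)*(d + 1)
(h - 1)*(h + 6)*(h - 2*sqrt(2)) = h^3 - 2*sqrt(2)*h^2 + 5*h^2 - 10*sqrt(2)*h - 6*h + 12*sqrt(2)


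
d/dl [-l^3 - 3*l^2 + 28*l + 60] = -3*l^2 - 6*l + 28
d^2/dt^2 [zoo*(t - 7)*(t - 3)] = nan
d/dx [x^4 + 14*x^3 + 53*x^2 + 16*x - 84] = 4*x^3 + 42*x^2 + 106*x + 16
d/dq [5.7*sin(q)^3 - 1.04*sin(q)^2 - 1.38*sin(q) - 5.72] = (17.1*sin(q)^2 - 2.08*sin(q) - 1.38)*cos(q)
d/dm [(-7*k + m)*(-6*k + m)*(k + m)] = 29*k^2 - 24*k*m + 3*m^2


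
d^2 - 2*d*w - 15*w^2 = (d - 5*w)*(d + 3*w)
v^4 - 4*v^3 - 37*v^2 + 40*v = v*(v - 8)*(v - 1)*(v + 5)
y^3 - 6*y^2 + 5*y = y*(y - 5)*(y - 1)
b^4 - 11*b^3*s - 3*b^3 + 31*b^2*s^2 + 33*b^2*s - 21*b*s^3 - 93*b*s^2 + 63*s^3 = (b - 3)*(b - 7*s)*(b - 3*s)*(b - s)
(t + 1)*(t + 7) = t^2 + 8*t + 7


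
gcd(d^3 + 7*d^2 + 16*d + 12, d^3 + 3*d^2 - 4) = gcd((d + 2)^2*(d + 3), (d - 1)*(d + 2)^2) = d^2 + 4*d + 4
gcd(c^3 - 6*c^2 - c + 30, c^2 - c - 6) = c^2 - c - 6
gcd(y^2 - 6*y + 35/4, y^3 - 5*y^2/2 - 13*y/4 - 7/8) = y - 7/2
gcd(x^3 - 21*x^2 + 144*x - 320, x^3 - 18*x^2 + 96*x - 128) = x^2 - 16*x + 64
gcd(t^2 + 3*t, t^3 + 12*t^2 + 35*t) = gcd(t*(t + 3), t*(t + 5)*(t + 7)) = t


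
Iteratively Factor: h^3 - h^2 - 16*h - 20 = (h - 5)*(h^2 + 4*h + 4) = (h - 5)*(h + 2)*(h + 2)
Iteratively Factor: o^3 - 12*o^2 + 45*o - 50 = (o - 5)*(o^2 - 7*o + 10) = (o - 5)*(o - 2)*(o - 5)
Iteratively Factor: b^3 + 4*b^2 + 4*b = (b + 2)*(b^2 + 2*b) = b*(b + 2)*(b + 2)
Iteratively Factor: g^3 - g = (g - 1)*(g^2 + g) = g*(g - 1)*(g + 1)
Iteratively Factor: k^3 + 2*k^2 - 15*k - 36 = (k - 4)*(k^2 + 6*k + 9) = (k - 4)*(k + 3)*(k + 3)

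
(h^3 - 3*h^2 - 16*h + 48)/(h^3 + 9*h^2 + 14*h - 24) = (h^2 - 7*h + 12)/(h^2 + 5*h - 6)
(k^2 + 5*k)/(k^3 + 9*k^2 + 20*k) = 1/(k + 4)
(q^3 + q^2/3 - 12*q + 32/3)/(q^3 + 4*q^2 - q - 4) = (q - 8/3)/(q + 1)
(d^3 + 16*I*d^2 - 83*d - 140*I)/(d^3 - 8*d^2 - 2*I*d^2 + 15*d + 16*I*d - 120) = (d^3 + 16*I*d^2 - 83*d - 140*I)/(d^3 - 2*d^2*(4 + I) + d*(15 + 16*I) - 120)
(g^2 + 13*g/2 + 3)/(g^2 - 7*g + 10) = (g^2 + 13*g/2 + 3)/(g^2 - 7*g + 10)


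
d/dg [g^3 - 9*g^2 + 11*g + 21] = 3*g^2 - 18*g + 11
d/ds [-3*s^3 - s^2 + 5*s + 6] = -9*s^2 - 2*s + 5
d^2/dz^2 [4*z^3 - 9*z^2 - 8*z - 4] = 24*z - 18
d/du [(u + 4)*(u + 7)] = 2*u + 11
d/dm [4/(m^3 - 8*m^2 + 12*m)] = 4*(-3*m^2 + 16*m - 12)/(m^2*(m^2 - 8*m + 12)^2)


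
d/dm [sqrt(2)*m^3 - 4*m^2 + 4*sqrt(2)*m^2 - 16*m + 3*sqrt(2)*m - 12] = 3*sqrt(2)*m^2 - 8*m + 8*sqrt(2)*m - 16 + 3*sqrt(2)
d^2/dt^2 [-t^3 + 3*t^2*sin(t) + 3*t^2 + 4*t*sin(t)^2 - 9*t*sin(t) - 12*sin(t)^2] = -3*t^2*sin(t) + 9*t*sin(t) + 12*t*cos(t) + 8*t*cos(2*t) - 6*t + 6*sin(t) + 8*sin(2*t) - 18*cos(t) - 24*cos(2*t) + 6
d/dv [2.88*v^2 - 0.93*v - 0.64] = 5.76*v - 0.93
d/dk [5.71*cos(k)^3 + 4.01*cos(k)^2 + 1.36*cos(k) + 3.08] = (17.13*sin(k)^2 - 8.02*cos(k) - 18.49)*sin(k)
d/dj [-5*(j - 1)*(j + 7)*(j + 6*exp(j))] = -30*j^2*exp(j) - 15*j^2 - 240*j*exp(j) - 60*j + 30*exp(j) + 35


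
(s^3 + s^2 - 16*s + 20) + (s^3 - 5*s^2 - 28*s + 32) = 2*s^3 - 4*s^2 - 44*s + 52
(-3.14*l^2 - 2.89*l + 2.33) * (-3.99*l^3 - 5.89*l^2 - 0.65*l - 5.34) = 12.5286*l^5 + 30.0257*l^4 + 9.7664*l^3 + 4.9224*l^2 + 13.9181*l - 12.4422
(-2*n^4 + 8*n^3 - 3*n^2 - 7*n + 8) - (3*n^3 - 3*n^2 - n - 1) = -2*n^4 + 5*n^3 - 6*n + 9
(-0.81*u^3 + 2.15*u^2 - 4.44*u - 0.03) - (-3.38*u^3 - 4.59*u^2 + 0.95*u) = 2.57*u^3 + 6.74*u^2 - 5.39*u - 0.03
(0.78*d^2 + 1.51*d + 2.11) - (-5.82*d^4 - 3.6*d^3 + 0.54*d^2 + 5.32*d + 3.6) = 5.82*d^4 + 3.6*d^3 + 0.24*d^2 - 3.81*d - 1.49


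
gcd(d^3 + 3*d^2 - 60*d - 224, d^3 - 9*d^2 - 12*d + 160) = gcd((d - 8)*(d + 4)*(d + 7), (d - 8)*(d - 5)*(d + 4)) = d^2 - 4*d - 32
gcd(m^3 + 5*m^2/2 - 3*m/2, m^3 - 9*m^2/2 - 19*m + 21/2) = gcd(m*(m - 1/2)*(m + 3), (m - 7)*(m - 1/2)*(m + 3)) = m^2 + 5*m/2 - 3/2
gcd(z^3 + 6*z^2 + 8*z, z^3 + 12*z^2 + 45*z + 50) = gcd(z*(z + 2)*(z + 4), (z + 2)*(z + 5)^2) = z + 2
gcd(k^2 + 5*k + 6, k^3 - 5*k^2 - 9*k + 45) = k + 3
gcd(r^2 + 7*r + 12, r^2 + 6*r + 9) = r + 3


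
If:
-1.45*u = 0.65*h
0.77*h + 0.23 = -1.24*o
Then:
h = -2.23076923076923*u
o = 1.38523573200993*u - 0.185483870967742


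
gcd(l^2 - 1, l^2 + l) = l + 1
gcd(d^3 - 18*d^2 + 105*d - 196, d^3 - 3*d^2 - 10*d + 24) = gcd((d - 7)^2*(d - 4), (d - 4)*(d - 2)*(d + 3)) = d - 4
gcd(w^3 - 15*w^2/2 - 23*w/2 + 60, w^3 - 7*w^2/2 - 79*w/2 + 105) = w - 5/2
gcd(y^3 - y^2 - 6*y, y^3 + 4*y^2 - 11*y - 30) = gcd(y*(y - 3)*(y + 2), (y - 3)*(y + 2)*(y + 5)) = y^2 - y - 6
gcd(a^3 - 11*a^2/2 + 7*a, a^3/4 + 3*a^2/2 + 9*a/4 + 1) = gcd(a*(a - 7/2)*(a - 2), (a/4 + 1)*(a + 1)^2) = 1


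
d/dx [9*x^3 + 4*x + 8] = 27*x^2 + 4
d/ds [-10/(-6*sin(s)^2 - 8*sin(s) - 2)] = -10*(3*sin(s) + 2)*cos(s)/(3*sin(s)^2 + 4*sin(s) + 1)^2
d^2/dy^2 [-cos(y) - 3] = cos(y)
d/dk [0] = 0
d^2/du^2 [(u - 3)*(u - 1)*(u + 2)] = 6*u - 4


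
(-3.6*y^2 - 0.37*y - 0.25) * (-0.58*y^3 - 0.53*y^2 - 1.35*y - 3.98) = 2.088*y^5 + 2.1226*y^4 + 5.2011*y^3 + 14.96*y^2 + 1.8101*y + 0.995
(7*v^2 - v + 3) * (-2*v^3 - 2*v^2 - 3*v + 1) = -14*v^5 - 12*v^4 - 25*v^3 + 4*v^2 - 10*v + 3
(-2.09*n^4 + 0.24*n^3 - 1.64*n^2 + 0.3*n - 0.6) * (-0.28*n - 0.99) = 0.5852*n^5 + 2.0019*n^4 + 0.2216*n^3 + 1.5396*n^2 - 0.129*n + 0.594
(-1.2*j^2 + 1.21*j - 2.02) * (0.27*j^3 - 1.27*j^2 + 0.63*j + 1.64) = -0.324*j^5 + 1.8507*j^4 - 2.8381*j^3 + 1.3597*j^2 + 0.7118*j - 3.3128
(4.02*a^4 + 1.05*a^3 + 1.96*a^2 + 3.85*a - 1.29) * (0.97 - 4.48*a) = -18.0096*a^5 - 0.804600000000001*a^4 - 7.7623*a^3 - 15.3468*a^2 + 9.5137*a - 1.2513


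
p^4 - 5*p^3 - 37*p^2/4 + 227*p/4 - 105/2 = (p - 5)*(p - 2)*(p - 3/2)*(p + 7/2)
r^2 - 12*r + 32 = (r - 8)*(r - 4)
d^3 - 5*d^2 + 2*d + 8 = (d - 4)*(d - 2)*(d + 1)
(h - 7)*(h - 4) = h^2 - 11*h + 28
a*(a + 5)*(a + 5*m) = a^3 + 5*a^2*m + 5*a^2 + 25*a*m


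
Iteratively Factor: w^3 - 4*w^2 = (w)*(w^2 - 4*w) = w*(w - 4)*(w)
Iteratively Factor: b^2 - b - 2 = (b + 1)*(b - 2)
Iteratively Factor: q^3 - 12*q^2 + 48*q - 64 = (q - 4)*(q^2 - 8*q + 16) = (q - 4)^2*(q - 4)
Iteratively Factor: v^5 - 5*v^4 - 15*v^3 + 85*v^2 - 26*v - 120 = (v + 4)*(v^4 - 9*v^3 + 21*v^2 + v - 30) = (v + 1)*(v + 4)*(v^3 - 10*v^2 + 31*v - 30) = (v - 3)*(v + 1)*(v + 4)*(v^2 - 7*v + 10) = (v - 5)*(v - 3)*(v + 1)*(v + 4)*(v - 2)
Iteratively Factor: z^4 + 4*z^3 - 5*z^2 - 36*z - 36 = (z + 2)*(z^3 + 2*z^2 - 9*z - 18) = (z - 3)*(z + 2)*(z^2 + 5*z + 6) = (z - 3)*(z + 2)*(z + 3)*(z + 2)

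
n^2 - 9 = (n - 3)*(n + 3)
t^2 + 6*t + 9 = (t + 3)^2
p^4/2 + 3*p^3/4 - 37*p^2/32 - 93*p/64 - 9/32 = (p/2 + 1)*(p - 3/2)*(p + 1/4)*(p + 3/4)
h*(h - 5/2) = h^2 - 5*h/2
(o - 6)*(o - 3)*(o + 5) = o^3 - 4*o^2 - 27*o + 90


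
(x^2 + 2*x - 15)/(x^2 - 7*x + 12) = (x + 5)/(x - 4)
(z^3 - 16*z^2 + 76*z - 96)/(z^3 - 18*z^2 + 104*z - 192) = (z - 2)/(z - 4)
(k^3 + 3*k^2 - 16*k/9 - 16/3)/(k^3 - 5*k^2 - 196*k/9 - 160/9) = (3*k^2 + 5*k - 12)/(3*k^2 - 19*k - 40)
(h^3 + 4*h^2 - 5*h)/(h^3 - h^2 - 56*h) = (-h^2 - 4*h + 5)/(-h^2 + h + 56)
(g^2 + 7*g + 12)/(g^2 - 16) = (g + 3)/(g - 4)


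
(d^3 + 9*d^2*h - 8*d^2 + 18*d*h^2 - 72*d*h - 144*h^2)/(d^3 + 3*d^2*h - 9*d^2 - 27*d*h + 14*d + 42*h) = (d^2 + 6*d*h - 8*d - 48*h)/(d^2 - 9*d + 14)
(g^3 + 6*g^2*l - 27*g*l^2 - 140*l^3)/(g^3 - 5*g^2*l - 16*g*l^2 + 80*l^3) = (g + 7*l)/(g - 4*l)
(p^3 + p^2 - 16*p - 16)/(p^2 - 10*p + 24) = (p^2 + 5*p + 4)/(p - 6)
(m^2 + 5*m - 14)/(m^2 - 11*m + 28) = (m^2 + 5*m - 14)/(m^2 - 11*m + 28)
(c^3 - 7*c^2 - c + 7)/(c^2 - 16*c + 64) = (c^3 - 7*c^2 - c + 7)/(c^2 - 16*c + 64)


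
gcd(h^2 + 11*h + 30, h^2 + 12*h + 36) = h + 6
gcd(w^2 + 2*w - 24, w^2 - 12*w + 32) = w - 4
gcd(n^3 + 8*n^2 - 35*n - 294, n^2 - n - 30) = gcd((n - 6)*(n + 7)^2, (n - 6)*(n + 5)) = n - 6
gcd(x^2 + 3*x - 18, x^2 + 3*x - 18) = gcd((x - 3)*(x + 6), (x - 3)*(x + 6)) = x^2 + 3*x - 18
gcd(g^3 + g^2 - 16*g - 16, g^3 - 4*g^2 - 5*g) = g + 1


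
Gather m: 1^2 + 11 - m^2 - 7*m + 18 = -m^2 - 7*m + 30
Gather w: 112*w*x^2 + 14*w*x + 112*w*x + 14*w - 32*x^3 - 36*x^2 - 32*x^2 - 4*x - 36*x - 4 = w*(112*x^2 + 126*x + 14) - 32*x^3 - 68*x^2 - 40*x - 4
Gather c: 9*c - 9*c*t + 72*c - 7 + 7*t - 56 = c*(81 - 9*t) + 7*t - 63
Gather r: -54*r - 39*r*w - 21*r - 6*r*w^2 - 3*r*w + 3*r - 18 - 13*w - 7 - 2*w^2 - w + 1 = r*(-6*w^2 - 42*w - 72) - 2*w^2 - 14*w - 24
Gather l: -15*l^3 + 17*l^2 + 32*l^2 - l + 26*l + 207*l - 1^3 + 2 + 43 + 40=-15*l^3 + 49*l^2 + 232*l + 84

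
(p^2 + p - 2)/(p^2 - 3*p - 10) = (p - 1)/(p - 5)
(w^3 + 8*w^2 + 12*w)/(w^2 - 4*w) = (w^2 + 8*w + 12)/(w - 4)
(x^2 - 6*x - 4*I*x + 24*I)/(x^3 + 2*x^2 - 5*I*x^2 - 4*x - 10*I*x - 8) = (x - 6)/(x^2 + x*(2 - I) - 2*I)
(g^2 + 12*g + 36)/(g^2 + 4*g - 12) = (g + 6)/(g - 2)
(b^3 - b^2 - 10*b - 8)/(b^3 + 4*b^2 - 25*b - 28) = (b + 2)/(b + 7)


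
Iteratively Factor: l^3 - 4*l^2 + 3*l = (l - 1)*(l^2 - 3*l) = (l - 3)*(l - 1)*(l)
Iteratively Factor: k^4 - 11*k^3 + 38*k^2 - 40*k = (k - 2)*(k^3 - 9*k^2 + 20*k) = k*(k - 2)*(k^2 - 9*k + 20) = k*(k - 5)*(k - 2)*(k - 4)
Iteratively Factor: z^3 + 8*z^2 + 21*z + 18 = (z + 3)*(z^2 + 5*z + 6) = (z + 3)^2*(z + 2)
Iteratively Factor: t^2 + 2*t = (t + 2)*(t)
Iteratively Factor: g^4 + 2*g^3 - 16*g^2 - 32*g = (g + 2)*(g^3 - 16*g) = g*(g + 2)*(g^2 - 16) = g*(g + 2)*(g + 4)*(g - 4)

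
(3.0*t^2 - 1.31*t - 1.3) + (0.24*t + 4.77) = 3.0*t^2 - 1.07*t + 3.47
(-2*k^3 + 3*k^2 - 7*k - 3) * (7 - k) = 2*k^4 - 17*k^3 + 28*k^2 - 46*k - 21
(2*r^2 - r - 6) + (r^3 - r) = r^3 + 2*r^2 - 2*r - 6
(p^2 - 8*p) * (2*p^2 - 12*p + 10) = 2*p^4 - 28*p^3 + 106*p^2 - 80*p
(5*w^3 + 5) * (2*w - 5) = 10*w^4 - 25*w^3 + 10*w - 25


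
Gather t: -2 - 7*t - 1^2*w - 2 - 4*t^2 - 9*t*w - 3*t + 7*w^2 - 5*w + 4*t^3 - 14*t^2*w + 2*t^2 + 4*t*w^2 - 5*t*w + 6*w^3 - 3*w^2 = 4*t^3 + t^2*(-14*w - 2) + t*(4*w^2 - 14*w - 10) + 6*w^3 + 4*w^2 - 6*w - 4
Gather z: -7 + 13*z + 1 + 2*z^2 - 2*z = 2*z^2 + 11*z - 6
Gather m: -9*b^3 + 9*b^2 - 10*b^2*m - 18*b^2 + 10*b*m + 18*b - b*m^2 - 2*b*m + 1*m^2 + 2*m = -9*b^3 - 9*b^2 + 18*b + m^2*(1 - b) + m*(-10*b^2 + 8*b + 2)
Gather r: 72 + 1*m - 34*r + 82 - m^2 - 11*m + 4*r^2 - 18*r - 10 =-m^2 - 10*m + 4*r^2 - 52*r + 144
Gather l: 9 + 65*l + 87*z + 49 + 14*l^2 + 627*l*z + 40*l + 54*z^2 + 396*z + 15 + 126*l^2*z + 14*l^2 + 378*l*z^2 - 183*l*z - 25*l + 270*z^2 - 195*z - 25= l^2*(126*z + 28) + l*(378*z^2 + 444*z + 80) + 324*z^2 + 288*z + 48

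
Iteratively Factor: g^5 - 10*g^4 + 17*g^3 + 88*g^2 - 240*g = (g + 3)*(g^4 - 13*g^3 + 56*g^2 - 80*g) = (g - 4)*(g + 3)*(g^3 - 9*g^2 + 20*g) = g*(g - 4)*(g + 3)*(g^2 - 9*g + 20) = g*(g - 5)*(g - 4)*(g + 3)*(g - 4)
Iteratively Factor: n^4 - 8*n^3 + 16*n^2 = (n)*(n^3 - 8*n^2 + 16*n) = n^2*(n^2 - 8*n + 16) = n^2*(n - 4)*(n - 4)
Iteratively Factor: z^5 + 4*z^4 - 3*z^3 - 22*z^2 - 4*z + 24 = (z + 2)*(z^4 + 2*z^3 - 7*z^2 - 8*z + 12) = (z + 2)^2*(z^3 - 7*z + 6) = (z - 1)*(z + 2)^2*(z^2 + z - 6) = (z - 2)*(z - 1)*(z + 2)^2*(z + 3)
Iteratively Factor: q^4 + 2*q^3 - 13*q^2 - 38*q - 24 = (q - 4)*(q^3 + 6*q^2 + 11*q + 6) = (q - 4)*(q + 1)*(q^2 + 5*q + 6) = (q - 4)*(q + 1)*(q + 2)*(q + 3)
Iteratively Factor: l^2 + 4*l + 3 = (l + 1)*(l + 3)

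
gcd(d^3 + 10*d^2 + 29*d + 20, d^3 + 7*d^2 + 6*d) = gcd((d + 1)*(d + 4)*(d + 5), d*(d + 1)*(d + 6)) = d + 1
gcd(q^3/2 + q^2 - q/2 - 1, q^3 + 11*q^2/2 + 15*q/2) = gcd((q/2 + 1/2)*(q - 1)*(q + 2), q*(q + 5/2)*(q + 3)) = 1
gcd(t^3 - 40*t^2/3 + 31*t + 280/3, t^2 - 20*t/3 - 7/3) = t - 7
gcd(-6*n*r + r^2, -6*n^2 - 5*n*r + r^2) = -6*n + r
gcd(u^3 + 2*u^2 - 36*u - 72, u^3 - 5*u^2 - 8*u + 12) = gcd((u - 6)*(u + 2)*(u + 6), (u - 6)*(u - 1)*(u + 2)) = u^2 - 4*u - 12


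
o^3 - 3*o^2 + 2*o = o*(o - 2)*(o - 1)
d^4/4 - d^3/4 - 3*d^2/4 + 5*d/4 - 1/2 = (d/4 + 1/2)*(d - 1)^3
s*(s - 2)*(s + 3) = s^3 + s^2 - 6*s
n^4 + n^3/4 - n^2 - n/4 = n*(n - 1)*(n + 1/4)*(n + 1)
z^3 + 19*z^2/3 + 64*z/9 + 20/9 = (z + 2/3)^2*(z + 5)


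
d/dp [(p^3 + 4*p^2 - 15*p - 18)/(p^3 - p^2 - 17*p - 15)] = (-5*p^2 + 6*p - 81)/(p^4 - 4*p^3 - 26*p^2 + 60*p + 225)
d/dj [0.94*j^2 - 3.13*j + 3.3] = 1.88*j - 3.13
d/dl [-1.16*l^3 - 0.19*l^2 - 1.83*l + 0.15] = -3.48*l^2 - 0.38*l - 1.83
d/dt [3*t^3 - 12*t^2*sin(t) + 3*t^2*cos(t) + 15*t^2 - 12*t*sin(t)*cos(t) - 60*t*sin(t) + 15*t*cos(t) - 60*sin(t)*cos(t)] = -3*t^2*sin(t) - 12*t^2*cos(t) + 9*t^2 - 39*t*sin(t) - 54*t*cos(t) - 12*t*cos(2*t) + 30*t - 60*sin(t) - 6*sin(2*t) + 15*cos(t) - 60*cos(2*t)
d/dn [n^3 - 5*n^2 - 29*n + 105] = 3*n^2 - 10*n - 29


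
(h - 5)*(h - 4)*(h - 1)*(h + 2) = h^4 - 8*h^3 + 9*h^2 + 38*h - 40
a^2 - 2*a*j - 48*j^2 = (a - 8*j)*(a + 6*j)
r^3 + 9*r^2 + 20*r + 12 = (r + 1)*(r + 2)*(r + 6)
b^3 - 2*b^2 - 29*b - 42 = (b - 7)*(b + 2)*(b + 3)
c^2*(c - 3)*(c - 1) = c^4 - 4*c^3 + 3*c^2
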